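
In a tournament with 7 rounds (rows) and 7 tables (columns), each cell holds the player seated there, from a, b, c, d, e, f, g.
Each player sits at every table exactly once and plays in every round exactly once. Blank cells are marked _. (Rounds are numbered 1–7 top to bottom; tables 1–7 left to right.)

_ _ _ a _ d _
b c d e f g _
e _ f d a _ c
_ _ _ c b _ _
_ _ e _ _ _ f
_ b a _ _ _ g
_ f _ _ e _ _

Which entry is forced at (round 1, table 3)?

Round 2, table 7: round 2 has {b, c, d, e, f, g} and table 7 has {c, f, g}, leaving only a.
Round 3, table 2: round 3 has {a, c, d, e, f} and table 2 has {b, c, f}, leaving only g.
Round 1, table 2: round 1 has {a, d} and table 2 has {b, c, f, g}, leaving only e.
Round 1, table 7: round 1 has {a, d, e} and table 7 has {a, c, f, g}, leaving only b.
Round 3, table 6: round 3 has {a, c, d, e, f, g} and table 6 has {d, g}, leaving only b.
Round 4, table 3: round 4 has {b, c} and table 3 has {a, d, e, f}, leaving only g.
Round 1 already has {a, b, d, e} and table 3 already has {a, d, e, f, g}, so round 1, table 3 must be c.

c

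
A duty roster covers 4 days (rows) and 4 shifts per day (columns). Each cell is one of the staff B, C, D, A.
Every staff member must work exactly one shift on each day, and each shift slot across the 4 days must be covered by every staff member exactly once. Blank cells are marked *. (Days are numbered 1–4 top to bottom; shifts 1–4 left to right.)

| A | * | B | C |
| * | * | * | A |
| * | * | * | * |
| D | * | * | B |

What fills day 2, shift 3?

Day 1, shift 2: day 1 has {B, C, A} and shift 2 has {}, leaving only D.
Day 3, shift 4: day 3 has {} and shift 4 has {B, C, A}, leaving only D.
Day 2, shift 3 is narrowed to {C, D}.
If it were C, then day 2, shift 2 would be left with no valid symbol.
So day 2, shift 3 must be D.

D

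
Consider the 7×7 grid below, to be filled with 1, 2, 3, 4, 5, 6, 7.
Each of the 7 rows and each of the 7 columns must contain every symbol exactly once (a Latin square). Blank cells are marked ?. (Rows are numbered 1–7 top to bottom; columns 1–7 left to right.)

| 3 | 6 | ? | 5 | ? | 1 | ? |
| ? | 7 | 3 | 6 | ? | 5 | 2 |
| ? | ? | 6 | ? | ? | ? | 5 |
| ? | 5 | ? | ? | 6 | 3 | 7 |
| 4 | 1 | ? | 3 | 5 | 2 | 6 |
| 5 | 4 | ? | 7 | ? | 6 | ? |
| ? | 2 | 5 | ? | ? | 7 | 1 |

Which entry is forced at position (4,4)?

1

Row 1, column 7: row 1 has {1, 3, 5, 6} and column 7 has {1, 2, 5, 6, 7}, leaving only 4.
Row 2, column 1: row 2 has {2, 3, 5, 6, 7} and column 1 has {3, 4, 5}, leaving only 1.
Row 2, column 5: row 2 has {1, 2, 3, 5, 6, 7} and column 5 has {5, 6}, leaving only 4.
Row 3, column 2: row 3 has {5, 6} and column 2 has {1, 2, 4, 5, 6, 7}, leaving only 3.
Row 3, column 6: row 3 has {3, 5, 6} and column 6 has {1, 2, 3, 5, 6, 7}, leaving only 4.
Row 4, column 1: row 4 has {3, 5, 6, 7} and column 1 has {1, 3, 4, 5}, leaving only 2.
Row 3, column 1: row 3 has {3, 4, 5, 6} and column 1 has {1, 2, 3, 4, 5}, leaving only 7.
Row 5, column 3: row 5 has {1, 2, 3, 4, 5, 6} and column 3 has {3, 5, 6}, leaving only 7.
Row 1, column 3: row 1 has {1, 3, 4, 5, 6} and column 3 has {3, 5, 6, 7}, leaving only 2.
Row 1, column 5: row 1 has {1, 2, 3, 4, 5, 6} and column 5 has {4, 5, 6}, leaving only 7.
Row 6, column 3: row 6 has {4, 5, 6, 7} and column 3 has {2, 3, 5, 6, 7}, leaving only 1.
Row 4, column 3: row 4 has {2, 3, 5, 6, 7} and column 3 has {1, 2, 3, 5, 6, 7}, leaving only 4.
Row 4 already has {2, 3, 4, 5, 6, 7} and column 4 already has {3, 5, 6, 7}, so row 4, column 4 must be 1.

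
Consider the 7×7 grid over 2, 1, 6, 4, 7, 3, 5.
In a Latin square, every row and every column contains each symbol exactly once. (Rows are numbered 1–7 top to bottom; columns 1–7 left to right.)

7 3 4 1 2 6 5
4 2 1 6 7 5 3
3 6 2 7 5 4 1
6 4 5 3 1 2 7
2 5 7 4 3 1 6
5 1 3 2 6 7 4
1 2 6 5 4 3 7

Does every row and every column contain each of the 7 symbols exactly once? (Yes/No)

Every row is a permutation, but column 7 contains 7 twice (at rows 4 and 7).

No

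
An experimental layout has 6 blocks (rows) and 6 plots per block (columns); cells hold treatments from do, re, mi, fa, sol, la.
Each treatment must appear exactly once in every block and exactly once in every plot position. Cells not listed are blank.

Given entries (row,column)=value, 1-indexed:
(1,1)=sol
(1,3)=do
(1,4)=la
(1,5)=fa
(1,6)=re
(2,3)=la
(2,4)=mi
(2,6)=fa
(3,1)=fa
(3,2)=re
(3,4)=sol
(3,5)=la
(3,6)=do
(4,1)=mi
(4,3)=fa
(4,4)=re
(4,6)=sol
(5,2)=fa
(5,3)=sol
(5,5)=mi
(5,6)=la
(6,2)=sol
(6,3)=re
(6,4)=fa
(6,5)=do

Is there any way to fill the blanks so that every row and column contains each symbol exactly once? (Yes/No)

No

Block 4, plot 5: block 4 together with plot 5 already contain {do, re, mi, fa, sol, la} — every symbol — so nothing can go there. The grid has no valid completion.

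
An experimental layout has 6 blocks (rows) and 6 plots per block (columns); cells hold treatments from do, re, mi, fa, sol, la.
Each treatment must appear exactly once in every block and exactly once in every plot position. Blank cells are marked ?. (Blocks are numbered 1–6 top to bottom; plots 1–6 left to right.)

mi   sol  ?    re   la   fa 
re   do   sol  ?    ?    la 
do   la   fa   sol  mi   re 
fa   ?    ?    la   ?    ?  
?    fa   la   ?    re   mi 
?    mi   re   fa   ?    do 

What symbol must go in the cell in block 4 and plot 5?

Block 1, plot 3: block 1 has {re, mi, fa, sol, la} and plot 3 has {re, fa, sol, la}, leaving only do.
Block 2, plot 4: block 2 has {do, re, sol, la} and plot 4 has {re, fa, sol, la}, leaving only mi.
Block 2, plot 5: block 2 has {do, re, mi, sol, la} and plot 5 has {re, mi, la}, leaving only fa.
Block 4, plot 2: block 4 has {fa, la} and plot 2 has {do, mi, fa, sol, la}, leaving only re.
Block 4, plot 3: block 4 has {re, fa, la} and plot 3 has {do, re, fa, sol, la}, leaving only mi.
Block 4, plot 6: block 4 has {re, mi, fa, la} and plot 6 has {do, re, mi, fa, la}, leaving only sol.
Block 4 already has {re, mi, fa, sol, la} and plot 5 already has {re, mi, fa, la}, so block 4, plot 5 must be do.

do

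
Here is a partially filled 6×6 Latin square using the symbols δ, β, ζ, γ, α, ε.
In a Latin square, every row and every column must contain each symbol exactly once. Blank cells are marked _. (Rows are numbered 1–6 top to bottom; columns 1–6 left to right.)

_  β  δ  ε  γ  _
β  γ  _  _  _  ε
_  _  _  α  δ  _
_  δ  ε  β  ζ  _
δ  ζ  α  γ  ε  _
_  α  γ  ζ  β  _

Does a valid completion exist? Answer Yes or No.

No row or column among the givens repeats a symbol, and propagating forced cells runs into no contradiction.
One valid completion exists (for instance, ζ β δ ε γ α / β γ ζ δ α ε / γ ε β α δ ζ / α δ ε β ζ γ / δ ζ α γ ε β / ε α γ ζ β δ).

Yes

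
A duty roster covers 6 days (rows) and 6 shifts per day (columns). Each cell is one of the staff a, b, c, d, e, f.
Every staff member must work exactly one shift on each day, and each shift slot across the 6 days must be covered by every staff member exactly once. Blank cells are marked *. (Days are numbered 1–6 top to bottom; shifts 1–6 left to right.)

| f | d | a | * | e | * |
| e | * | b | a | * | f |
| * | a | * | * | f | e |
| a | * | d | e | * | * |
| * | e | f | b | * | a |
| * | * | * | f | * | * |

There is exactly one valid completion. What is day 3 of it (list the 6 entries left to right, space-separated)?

b a c d f e

Day 3, shift 3: day 3 has {a, e, f} and shift 3 has {a, b, d, f}, leaving only c.
Day 3, shift 4: day 3 has {a, c, e, f} and shift 4 has {a, b, e, f}, leaving only d.
Day 3, shift 1: day 3 has {a, c, d, e, f} and shift 1 has {a, e, f}, leaving only b.
So day 3 reads: b a c d f e.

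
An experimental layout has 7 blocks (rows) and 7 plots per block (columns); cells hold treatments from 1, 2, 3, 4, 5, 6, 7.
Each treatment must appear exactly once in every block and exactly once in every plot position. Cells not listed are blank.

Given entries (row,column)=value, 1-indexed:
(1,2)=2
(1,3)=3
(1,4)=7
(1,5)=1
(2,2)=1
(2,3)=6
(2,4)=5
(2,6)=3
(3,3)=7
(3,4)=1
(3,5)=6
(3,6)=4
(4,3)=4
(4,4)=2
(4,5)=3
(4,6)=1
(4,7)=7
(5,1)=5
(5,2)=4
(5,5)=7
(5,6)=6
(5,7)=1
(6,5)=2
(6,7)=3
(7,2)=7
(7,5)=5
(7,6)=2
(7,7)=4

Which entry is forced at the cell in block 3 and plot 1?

Block 1, plot 6: block 1 has {1, 2, 3, 7} and plot 6 has {1, 2, 3, 4, 6}, leaving only 5.
Block 1, plot 7: block 1 has {1, 2, 3, 5, 7} and plot 7 has {1, 3, 4, 7}, leaving only 6.
Block 1, plot 1: block 1 has {1, 2, 3, 5, 6, 7} and plot 1 has {5}, leaving only 4.
Block 2, plot 5: block 2 has {1, 3, 5, 6} and plot 5 has {1, 2, 3, 5, 6, 7}, leaving only 4.
Block 2, plot 7: block 2 has {1, 3, 4, 5, 6} and plot 7 has {1, 3, 4, 6, 7}, leaving only 2.
Block 2, plot 1: block 2 has {1, 2, 3, 4, 5, 6} and plot 1 has {4, 5}, leaving only 7.
Block 3, plot 7: block 3 has {1, 4, 6, 7} and plot 7 has {1, 2, 3, 4, 6, 7}, leaving only 5.
Block 3, plot 2: block 3 has {1, 4, 5, 6, 7} and plot 2 has {1, 2, 4, 7}, leaving only 3.
Block 3 already has {1, 3, 4, 5, 6, 7} and plot 1 already has {4, 5, 7}, so block 3, plot 1 must be 2.

2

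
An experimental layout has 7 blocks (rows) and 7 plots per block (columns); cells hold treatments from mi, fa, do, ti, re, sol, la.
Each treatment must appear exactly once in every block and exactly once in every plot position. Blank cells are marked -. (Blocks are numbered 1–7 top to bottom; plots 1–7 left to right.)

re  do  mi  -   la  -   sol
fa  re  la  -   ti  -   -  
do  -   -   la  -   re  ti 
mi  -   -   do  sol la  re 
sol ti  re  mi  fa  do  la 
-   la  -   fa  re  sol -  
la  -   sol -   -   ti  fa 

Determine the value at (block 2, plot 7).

do

Block 1, plot 4: block 1 has {mi, do, re, sol, la} and plot 4 has {mi, fa, do, la}, leaving only ti.
Block 1, plot 6: block 1 has {mi, do, ti, re, sol, la} and plot 6 has {do, ti, re, sol, la}, leaving only fa.
Block 2, plot 4: block 2 has {fa, ti, re, la} and plot 4 has {mi, fa, do, ti, la}, leaving only sol.
Block 2, plot 6: block 2 has {fa, ti, re, sol, la} and plot 6 has {fa, do, ti, re, sol, la}, leaving only mi.
Block 2 already has {mi, fa, ti, re, sol, la} and plot 7 already has {fa, ti, re, sol, la}, so block 2, plot 7 must be do.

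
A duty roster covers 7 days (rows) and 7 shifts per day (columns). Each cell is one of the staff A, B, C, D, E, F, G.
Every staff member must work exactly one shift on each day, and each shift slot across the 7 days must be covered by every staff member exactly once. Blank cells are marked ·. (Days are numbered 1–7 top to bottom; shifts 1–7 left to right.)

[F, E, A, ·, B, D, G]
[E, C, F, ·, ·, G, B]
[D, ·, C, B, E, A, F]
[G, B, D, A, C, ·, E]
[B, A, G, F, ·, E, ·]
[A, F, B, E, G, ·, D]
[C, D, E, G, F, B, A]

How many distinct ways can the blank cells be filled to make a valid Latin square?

1

Day 1, shift 4: eliminating its day and shift leaves {C}.
Day 2, shift 4: eliminating its day and shift leaves {D}.
Day 2, shift 5: eliminating its day and shift leaves {A, D}.
Day 3, shift 2: eliminating its day and shift leaves {G}.
Day 4, shift 6: eliminating its day and shift leaves {F}.
Day 5, shift 5: eliminating its day and shift leaves {D}.
Day 5, shift 7: eliminating its day and shift leaves {C}.
Day 6, shift 6: eliminating its day and shift leaves {C}.
Only one assignment across all blanks avoids any day or shift repeat, giving 1 completion.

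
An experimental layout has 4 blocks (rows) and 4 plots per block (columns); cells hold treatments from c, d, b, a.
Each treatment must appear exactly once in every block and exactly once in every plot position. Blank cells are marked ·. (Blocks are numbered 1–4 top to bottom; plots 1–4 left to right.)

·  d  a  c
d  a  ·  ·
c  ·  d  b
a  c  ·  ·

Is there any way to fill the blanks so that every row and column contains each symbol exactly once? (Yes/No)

No

Block 2, plot 4: block 2 together with plot 4 already contain {c, d, b, a} — every symbol — so nothing can go there. The grid has no valid completion.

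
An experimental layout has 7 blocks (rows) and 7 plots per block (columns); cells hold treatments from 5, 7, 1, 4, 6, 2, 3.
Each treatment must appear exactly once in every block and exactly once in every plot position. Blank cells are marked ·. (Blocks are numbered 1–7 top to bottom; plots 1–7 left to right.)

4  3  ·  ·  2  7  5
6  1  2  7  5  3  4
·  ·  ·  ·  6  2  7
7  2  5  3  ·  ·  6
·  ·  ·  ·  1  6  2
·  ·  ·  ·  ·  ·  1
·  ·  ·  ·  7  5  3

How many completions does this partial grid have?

7

Block 1, plot 3: eliminating its block and plot leaves {1, 6}.
Block 1, plot 4: eliminating its block and plot leaves {1, 6}.
Block 3, plot 1: eliminating its block and plot leaves {5, 1, 3}.
Block 3, plot 2: eliminating its block and plot leaves {5, 4}.
Block 3, plot 3: eliminating its block and plot leaves {1, 4, 3}.
Block 3, plot 4: eliminating its block and plot leaves {5, 1, 4}.
Block 4, plot 5: eliminating its block and plot leaves {4}.
Block 4, plot 6: eliminating its block and plot leaves {1, 4}.
Block 5, plot 1: eliminating its block and plot leaves {5, 3}.
Block 5, plot 2: eliminating its block and plot leaves {5, 7, 4}.
Block 5, plot 3: eliminating its block and plot leaves {7, 4, 3}.
Block 5, plot 4: eliminating its block and plot leaves {5, 4}.
Block 6, plot 1: eliminating its block and plot leaves {5, 2, 3}.
Block 6, plot 2: eliminating its block and plot leaves {5, 7, 4, 6}.
Block 6, plot 3: eliminating its block and plot leaves {7, 4, 6, 3}.
Block 6, plot 4: eliminating its block and plot leaves {5, 4, 6, 2}.
Block 6, plot 5: eliminating its block and plot leaves {4, 3}.
Block 6, plot 6: eliminating its block and plot leaves {4}.
Block 7, plot 1: eliminating its block and plot leaves {1, 2}.
Block 7, plot 2: eliminating its block and plot leaves {4, 6}.
Block 7, plot 3: eliminating its block and plot leaves {1, 4, 6}.
Block 7, plot 4: eliminating its block and plot leaves {1, 4, 6, 2}.
Enumerating the assignments across these blanks that avoid any block or plot repeat gives 7 completions.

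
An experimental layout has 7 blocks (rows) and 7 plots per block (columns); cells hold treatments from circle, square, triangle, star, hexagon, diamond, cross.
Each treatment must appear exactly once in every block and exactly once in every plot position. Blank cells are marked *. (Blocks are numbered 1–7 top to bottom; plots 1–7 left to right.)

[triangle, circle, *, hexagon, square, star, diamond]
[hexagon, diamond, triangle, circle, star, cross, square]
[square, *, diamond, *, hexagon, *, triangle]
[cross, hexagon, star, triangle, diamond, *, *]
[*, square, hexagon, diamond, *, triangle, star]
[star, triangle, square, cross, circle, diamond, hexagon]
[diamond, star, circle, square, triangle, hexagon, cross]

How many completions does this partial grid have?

1

Block 1, plot 3: eliminating its block and plot leaves {cross}.
Block 3, plot 2: eliminating its block and plot leaves {cross}.
Block 3, plot 4: eliminating its block and plot leaves {star}.
Block 3, plot 6: eliminating its block and plot leaves {circle}.
Block 4, plot 6: eliminating its block and plot leaves {circle, square}.
Block 4, plot 7: eliminating its block and plot leaves {circle}.
Block 5, plot 1: eliminating its block and plot leaves {circle}.
Block 5, plot 5: eliminating its block and plot leaves {cross}.
Only one assignment across all blanks avoids any block or plot repeat, giving 1 completion.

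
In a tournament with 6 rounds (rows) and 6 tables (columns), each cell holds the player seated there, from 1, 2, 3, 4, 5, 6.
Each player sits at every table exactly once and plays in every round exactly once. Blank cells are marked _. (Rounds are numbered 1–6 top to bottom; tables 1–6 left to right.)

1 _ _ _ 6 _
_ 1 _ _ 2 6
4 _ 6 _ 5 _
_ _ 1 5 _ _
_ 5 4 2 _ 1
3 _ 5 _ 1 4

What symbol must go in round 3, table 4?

1

Round 2, table 1: round 2 has {1, 2, 6} and table 1 has {1, 3, 4}, leaving only 5.
Round 2, table 3: round 2 has {1, 2, 5, 6} and table 3 has {1, 4, 5, 6}, leaving only 3.
Round 1, table 3: round 1 has {1, 6} and table 3 has {1, 3, 4, 5, 6}, leaving only 2.
Round 2, table 4: round 2 has {1, 2, 3, 5, 6} and table 4 has {2, 5}, leaving only 4.
Round 1, table 4: round 1 has {1, 2, 6} and table 4 has {2, 4, 5}, leaving only 3.
Round 3 already has {4, 5, 6} and table 4 already has {2, 3, 4, 5}, so round 3, table 4 must be 1.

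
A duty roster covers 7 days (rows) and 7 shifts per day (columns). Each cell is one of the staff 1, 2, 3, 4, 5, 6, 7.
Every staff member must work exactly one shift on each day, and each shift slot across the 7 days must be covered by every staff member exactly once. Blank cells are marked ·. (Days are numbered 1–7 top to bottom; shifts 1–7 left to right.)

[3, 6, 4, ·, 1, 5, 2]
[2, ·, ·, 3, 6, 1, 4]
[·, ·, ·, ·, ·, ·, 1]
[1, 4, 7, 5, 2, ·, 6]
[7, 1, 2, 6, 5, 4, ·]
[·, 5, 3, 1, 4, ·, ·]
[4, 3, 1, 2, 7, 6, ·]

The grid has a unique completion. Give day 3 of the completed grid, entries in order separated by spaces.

Day 3, shift 5: day 3 has {1} and shift 5 has {1, 2, 4, 5, 6, 7}, leaving only 3.
Day 1, shift 4: day 1 has {1, 2, 3, 4, 5, 6} and shift 4 has {1, 2, 3, 5, 6}, leaving only 7.
Day 3, shift 4: day 3 has {1, 3} and shift 4 has {1, 2, 3, 5, 6, 7}, leaving only 4.
Day 2, shift 2: day 2 has {1, 2, 3, 4, 6} and shift 2 has {1, 3, 4, 5, 6}, leaving only 7.
Day 3, shift 2: day 3 has {1, 3, 4} and shift 2 has {1, 3, 4, 5, 6, 7}, leaving only 2.
Day 3, shift 6: day 3 has {1, 2, 3, 4} and shift 6 has {1, 4, 5, 6}, leaving only 7.
Day 2, shift 3: day 2 has {1, 2, 3, 4, 6, 7} and shift 3 has {1, 2, 3, 4, 7}, leaving only 5.
Day 3, shift 3: day 3 has {1, 2, 3, 4, 7} and shift 3 has {1, 2, 3, 4, 5, 7}, leaving only 6.
Day 3, shift 1: day 3 has {1, 2, 3, 4, 6, 7} and shift 1 has {1, 2, 3, 4, 7}, leaving only 5.
So day 3 reads: 5 2 6 4 3 7 1.

5 2 6 4 3 7 1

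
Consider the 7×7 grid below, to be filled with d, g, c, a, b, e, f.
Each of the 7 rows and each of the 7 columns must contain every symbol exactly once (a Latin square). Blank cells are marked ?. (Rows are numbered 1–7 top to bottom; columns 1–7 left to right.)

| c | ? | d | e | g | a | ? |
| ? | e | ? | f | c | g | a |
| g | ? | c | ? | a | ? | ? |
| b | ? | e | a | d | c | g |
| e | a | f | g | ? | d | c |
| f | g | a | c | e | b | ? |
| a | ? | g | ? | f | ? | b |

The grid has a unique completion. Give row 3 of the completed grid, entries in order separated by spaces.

g d c b a f e

Row 1, column 7: row 1 has {d, g, c, a, e} and column 7 has {g, c, a, b}, leaving only f.
Row 1, column 2: row 1 has {d, g, c, a, e, f} and column 2 has {g, a, e}, leaving only b.
Row 2, column 1: row 2 has {g, c, a, e, f} and column 1 has {g, c, a, b, e, f}, leaving only d.
Row 2, column 3: row 2 has {d, g, c, a, e, f} and column 3 has {d, g, c, a, e, f}, leaving only b.
Row 4, column 2: row 4 has {d, g, c, a, b, e} and column 2 has {g, a, b, e}, leaving only f.
Row 3, column 2: row 3 has {g, c, a} and column 2 has {g, a, b, e, f}, leaving only d.
Row 3, column 4: row 3 has {d, g, c, a} and column 4 has {g, c, a, e, f}, leaving only b.
Row 3, column 7: row 3 has {d, g, c, a, b} and column 7 has {g, c, a, b, f}, leaving only e.
Row 3, column 6: row 3 has {d, g, c, a, b, e} and column 6 has {d, g, c, a, b}, leaving only f.
So row 3 reads: g d c b a f e.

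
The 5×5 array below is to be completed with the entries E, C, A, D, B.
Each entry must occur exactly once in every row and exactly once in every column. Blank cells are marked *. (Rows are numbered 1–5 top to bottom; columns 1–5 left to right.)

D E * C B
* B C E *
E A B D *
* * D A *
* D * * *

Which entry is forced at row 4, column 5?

E

Row 1, column 3: row 1 has {E, C, D, B} and column 3 has {C, D, B}, leaving only A.
Row 2, column 1: row 2 has {E, C, B} and column 1 has {E, D}, leaving only A.
Row 2, column 5: row 2 has {E, C, A, B} and column 5 has {B}, leaving only D.
Row 3, column 5: row 3 has {E, A, D, B} and column 5 has {D, B}, leaving only C.
Row 4 already has {A, D} and column 5 already has {C, D, B}, so row 4, column 5 must be E.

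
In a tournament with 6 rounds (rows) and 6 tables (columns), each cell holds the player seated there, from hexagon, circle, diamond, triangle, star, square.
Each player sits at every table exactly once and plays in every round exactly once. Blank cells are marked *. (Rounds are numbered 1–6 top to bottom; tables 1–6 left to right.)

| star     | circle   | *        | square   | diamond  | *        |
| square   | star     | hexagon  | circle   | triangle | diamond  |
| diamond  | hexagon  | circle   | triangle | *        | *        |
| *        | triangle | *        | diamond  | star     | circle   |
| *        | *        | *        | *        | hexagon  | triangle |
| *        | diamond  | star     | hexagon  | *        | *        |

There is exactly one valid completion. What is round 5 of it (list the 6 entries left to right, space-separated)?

Round 5, table 1: round 5 has {hexagon, triangle} and table 1 has {diamond, star, square}, leaving only circle.
Round 5, table 2: round 5 has {hexagon, circle, triangle} and table 2 has {hexagon, circle, diamond, triangle, star}, leaving only square.
Round 5, table 3: round 5 has {hexagon, circle, triangle, square} and table 3 has {hexagon, circle, star}, leaving only diamond.
Round 5, table 4: round 5 has {hexagon, circle, diamond, triangle, square} and table 4 has {hexagon, circle, diamond, triangle, square}, leaving only star.
So round 5 reads: circle square diamond star hexagon triangle.

circle square diamond star hexagon triangle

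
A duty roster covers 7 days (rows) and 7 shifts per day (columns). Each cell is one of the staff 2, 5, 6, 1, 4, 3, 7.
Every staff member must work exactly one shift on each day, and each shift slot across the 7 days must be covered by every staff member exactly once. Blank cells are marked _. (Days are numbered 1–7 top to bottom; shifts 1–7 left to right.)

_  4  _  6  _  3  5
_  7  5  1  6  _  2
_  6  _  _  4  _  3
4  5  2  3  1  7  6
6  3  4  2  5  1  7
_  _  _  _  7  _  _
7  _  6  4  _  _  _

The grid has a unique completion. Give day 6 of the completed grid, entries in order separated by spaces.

Day 6, shift 4: day 6 has {7} and shift 4 has {2, 6, 1, 4, 3}, leaving only 5.
Day 1, shift 5: day 1 has {5, 6, 4, 3} and shift 5 has {5, 6, 1, 4, 7}, leaving only 2.
Day 1, shift 1: day 1 has {2, 5, 6, 4, 3} and shift 1 has {6, 4, 7}, leaving only 1.
Day 1, shift 3: day 1 has {2, 5, 6, 1, 4, 3} and shift 3 has {2, 5, 6, 4}, leaving only 7.
Day 2, shift 1: day 2 has {2, 5, 6, 1, 7} and shift 1 has {6, 1, 4, 7}, leaving only 3.
Day 6, shift 1: day 6 has {5, 7} and shift 1 has {6, 1, 4, 3, 7}, leaving only 2.
Day 6, shift 2: day 6 has {2, 5, 7} and shift 2 has {5, 6, 4, 3, 7}, leaving only 1.
Day 6, shift 3: day 6 has {2, 5, 1, 7} and shift 3 has {2, 5, 6, 4, 7}, leaving only 3.
Day 6, shift 7: day 6 has {2, 5, 1, 3, 7} and shift 7 has {2, 5, 6, 3, 7}, leaving only 4.
Day 6, shift 6: day 6 has {2, 5, 1, 4, 3, 7} and shift 6 has {1, 3, 7}, leaving only 6.
So day 6 reads: 2 1 3 5 7 6 4.

2 1 3 5 7 6 4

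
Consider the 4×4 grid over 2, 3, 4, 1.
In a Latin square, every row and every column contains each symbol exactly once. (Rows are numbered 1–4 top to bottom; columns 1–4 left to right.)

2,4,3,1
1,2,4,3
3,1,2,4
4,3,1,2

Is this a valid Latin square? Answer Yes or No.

Each row is a permutation of the 4 symbols, and so is each column.

Yes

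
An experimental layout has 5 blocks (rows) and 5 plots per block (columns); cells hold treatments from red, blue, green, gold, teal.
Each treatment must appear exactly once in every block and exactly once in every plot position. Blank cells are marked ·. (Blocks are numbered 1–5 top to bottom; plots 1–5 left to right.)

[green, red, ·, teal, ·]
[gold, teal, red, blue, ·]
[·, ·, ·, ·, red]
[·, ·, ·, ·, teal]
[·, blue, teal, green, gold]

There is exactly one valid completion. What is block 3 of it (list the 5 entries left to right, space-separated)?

teal green blue gold red

Block 3, plot 4: block 3 has {red} and plot 4 has {blue, green, teal}, leaving only gold.
Block 3, plot 2: block 3 has {red, gold} and plot 2 has {red, blue, teal}, leaving only green.
Block 3, plot 3: block 3 has {red, green, gold} and plot 3 has {red, teal}, leaving only blue.
Block 3, plot 1: block 3 has {red, blue, green, gold} and plot 1 has {green, gold}, leaving only teal.
So block 3 reads: teal green blue gold red.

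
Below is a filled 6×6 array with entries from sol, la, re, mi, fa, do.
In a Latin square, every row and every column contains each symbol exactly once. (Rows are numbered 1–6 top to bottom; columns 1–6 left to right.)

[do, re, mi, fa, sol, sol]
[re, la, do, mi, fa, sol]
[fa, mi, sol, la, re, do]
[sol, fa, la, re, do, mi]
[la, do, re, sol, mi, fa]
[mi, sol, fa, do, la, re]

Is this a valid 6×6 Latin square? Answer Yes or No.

Row 1 contains sol twice (at columns 5 and 6), so it is not a permutation.

No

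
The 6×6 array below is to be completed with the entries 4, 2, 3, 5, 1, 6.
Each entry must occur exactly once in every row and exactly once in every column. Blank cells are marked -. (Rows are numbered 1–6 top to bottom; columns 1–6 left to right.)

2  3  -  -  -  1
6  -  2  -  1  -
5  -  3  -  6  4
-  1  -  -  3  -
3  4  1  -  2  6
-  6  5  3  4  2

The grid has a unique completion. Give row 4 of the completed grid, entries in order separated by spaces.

4 1 6 2 3 5

Row 4, column 1: row 4 has {3, 1} and column 1 has {2, 3, 5, 6}, leaving only 4.
Row 4, column 3: row 4 has {4, 3, 1} and column 3 has {2, 3, 5, 1}, leaving only 6.
Row 4, column 6: row 4 has {4, 3, 1, 6} and column 6 has {4, 2, 1, 6}, leaving only 5.
Row 4, column 4: row 4 has {4, 3, 5, 1, 6} and column 4 has {3}, leaving only 2.
So row 4 reads: 4 1 6 2 3 5.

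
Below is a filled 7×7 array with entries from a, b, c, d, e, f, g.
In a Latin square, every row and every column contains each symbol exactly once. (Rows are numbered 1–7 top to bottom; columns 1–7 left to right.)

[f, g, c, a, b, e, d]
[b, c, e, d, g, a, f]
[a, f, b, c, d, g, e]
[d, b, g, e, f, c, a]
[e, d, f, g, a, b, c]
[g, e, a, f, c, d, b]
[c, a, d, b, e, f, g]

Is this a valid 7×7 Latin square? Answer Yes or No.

Yes

Each row is a permutation of the 7 symbols, and so is each column.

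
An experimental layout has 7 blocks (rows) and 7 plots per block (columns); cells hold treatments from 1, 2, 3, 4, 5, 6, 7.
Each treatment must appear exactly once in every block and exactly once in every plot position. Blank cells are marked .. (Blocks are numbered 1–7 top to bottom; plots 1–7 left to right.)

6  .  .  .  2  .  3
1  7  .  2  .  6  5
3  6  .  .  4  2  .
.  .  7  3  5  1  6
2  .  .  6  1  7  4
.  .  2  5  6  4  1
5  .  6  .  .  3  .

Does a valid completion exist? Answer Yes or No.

Yes

No block or plot among the givens repeats a symbol, and propagating forced cells runs into no contradiction.
One valid completion exists (for instance, 6 4 1 7 2 5 3 / 1 7 4 2 3 6 5 / 3 6 5 1 4 2 7 / 4 2 7 3 5 1 6 / 2 5 3 6 1 7 4 / 7 3 2 5 6 4 1 / 5 1 6 4 7 3 2).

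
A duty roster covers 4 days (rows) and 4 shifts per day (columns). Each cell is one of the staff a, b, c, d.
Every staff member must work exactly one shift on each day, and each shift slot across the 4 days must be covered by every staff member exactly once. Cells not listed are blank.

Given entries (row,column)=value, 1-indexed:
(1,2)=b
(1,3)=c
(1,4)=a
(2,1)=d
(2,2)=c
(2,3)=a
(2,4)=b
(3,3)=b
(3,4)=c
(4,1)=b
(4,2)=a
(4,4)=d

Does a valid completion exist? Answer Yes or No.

No

Day 1, shift 1: day 1 together with shift 1 already contain {a, b, c, d} — every symbol — so nothing can go there. The grid has no valid completion.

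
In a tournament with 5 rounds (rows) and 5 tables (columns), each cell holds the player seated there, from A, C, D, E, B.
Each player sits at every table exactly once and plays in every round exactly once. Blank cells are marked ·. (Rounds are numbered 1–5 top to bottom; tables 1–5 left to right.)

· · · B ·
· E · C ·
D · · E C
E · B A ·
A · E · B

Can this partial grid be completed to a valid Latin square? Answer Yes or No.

No

Round 1, table 1: round 1 has {B} and table 1 has {A, D, E}, so it must be C.
Round 2, table 1: round 2 has {C, E} and table 1 has {A, C, D, E}, so it must be B.
Round 3, table 3: round 3 has {C, D, E} and table 3 has {E, B}, so it must be A.
Round 1, table 3: round 1 has {C, B} and table 3 has {A, E, B}, so it must be D.
Now round 2, table 3: round 2 together with table 3 already contain {A, C, D, E, B} — every symbol — so nothing can go there. The grid has no valid completion.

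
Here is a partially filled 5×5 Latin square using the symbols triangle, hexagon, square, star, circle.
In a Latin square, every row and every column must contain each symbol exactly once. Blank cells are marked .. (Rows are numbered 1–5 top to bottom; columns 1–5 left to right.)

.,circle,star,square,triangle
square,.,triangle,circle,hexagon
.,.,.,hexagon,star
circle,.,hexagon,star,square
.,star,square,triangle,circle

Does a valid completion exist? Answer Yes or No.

No

Row 2, column 2: row 2 together with column 2 already contain {triangle, hexagon, square, star, circle} — every symbol — so nothing can go there. The grid has no valid completion.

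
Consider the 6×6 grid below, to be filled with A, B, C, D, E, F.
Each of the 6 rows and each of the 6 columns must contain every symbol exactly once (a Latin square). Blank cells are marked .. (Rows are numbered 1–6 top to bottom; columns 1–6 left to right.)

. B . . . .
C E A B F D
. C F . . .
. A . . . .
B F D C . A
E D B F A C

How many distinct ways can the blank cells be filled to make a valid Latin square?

Row 1, column 1: eliminating its row and column leaves {A, D, F}.
Row 1, column 3: eliminating its row and column leaves {C, E}.
Row 1, column 4: eliminating its row and column leaves {A, D, E}.
Row 1, column 5: eliminating its row and column leaves {C, D, E}.
Row 1, column 6: eliminating its row and column leaves {E, F}.
Row 3, column 1: eliminating its row and column leaves {A, D}.
Row 3, column 4: eliminating its row and column leaves {A, D, E}.
Row 3, column 5: eliminating its row and column leaves {B, D, E}.
Row 3, column 6: eliminating its row and column leaves {B, E}.
Row 4, column 1: eliminating its row and column leaves {D, F}.
Row 4, column 3: eliminating its row and column leaves {C, E}.
Row 4, column 4: eliminating its row and column leaves {D, E}.
Row 4, column 5: eliminating its row and column leaves {B, C, D, E}.
Row 4, column 6: eliminating its row and column leaves {B, E, F}.
Row 5, column 5: eliminating its row and column leaves {E}.
Enumerating the assignments across these blanks that avoid any row or column repeat gives 4 completions.

4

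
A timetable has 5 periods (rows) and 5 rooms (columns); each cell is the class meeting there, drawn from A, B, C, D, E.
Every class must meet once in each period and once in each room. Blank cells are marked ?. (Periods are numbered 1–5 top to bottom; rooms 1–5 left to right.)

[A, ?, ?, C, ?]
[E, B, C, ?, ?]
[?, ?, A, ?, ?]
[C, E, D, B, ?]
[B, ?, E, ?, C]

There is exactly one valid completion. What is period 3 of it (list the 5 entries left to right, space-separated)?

Period 3, room 1: period 3 has {A} and room 1 has {A, B, C, E}, leaving only D.
Period 3, room 2: period 3 has {A, D} and room 2 has {B, E}, leaving only C.
Period 3, room 4: period 3 has {A, C, D} and room 4 has {B, C}, leaving only E.
Period 3, room 5: period 3 has {A, C, D, E} and room 5 has {C}, leaving only B.
So period 3 reads: D C A E B.

D C A E B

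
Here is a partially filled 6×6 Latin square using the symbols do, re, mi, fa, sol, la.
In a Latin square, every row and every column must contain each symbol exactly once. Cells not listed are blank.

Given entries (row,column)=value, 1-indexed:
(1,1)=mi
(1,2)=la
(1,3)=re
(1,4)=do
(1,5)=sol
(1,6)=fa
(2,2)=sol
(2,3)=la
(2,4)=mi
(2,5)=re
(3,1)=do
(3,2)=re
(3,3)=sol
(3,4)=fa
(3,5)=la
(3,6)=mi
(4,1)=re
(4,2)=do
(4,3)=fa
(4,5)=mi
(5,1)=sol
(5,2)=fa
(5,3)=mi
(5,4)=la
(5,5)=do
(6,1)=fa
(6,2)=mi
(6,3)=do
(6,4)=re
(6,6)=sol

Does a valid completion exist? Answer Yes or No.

Row 2, column 1: row 2 together with column 1 already contain {do, re, mi, fa, sol, la} — every symbol — so nothing can go there. The grid has no valid completion.

No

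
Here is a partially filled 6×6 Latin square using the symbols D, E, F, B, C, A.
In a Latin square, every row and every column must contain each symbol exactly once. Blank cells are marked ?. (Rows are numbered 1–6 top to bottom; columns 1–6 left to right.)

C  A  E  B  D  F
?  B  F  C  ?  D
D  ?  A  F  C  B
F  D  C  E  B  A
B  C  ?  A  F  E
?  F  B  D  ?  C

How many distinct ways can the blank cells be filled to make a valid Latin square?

2

Row 2, column 1: eliminating its row and column leaves {E, A}.
Row 2, column 5: eliminating its row and column leaves {E, A}.
Row 3, column 2: eliminating its row and column leaves {E}.
Row 5, column 3: eliminating its row and column leaves {D}.
Row 6, column 1: eliminating its row and column leaves {E, A}.
Row 6, column 5: eliminating its row and column leaves {E, A}.
Enumerating the assignments across these blanks that avoid any row or column repeat gives 2 completions.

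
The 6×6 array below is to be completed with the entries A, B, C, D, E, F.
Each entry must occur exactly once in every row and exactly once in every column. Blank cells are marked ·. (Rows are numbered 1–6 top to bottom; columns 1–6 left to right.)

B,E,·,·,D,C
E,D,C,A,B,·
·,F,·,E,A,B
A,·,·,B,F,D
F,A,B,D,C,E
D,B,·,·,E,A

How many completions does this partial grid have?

Row 1, column 3: eliminating its row and column leaves {A, F}.
Row 1, column 4: eliminating its row and column leaves {F}.
Row 2, column 6: eliminating its row and column leaves {F}.
Row 3, column 1: eliminating its row and column leaves {C}.
Row 3, column 3: eliminating its row and column leaves {D}.
Row 4, column 2: eliminating its row and column leaves {C}.
Row 4, column 3: eliminating its row and column leaves {E}.
Row 6, column 3: eliminating its row and column leaves {F}.
Row 6, column 4: eliminating its row and column leaves {C, F}.
Only one assignment across all blanks avoids any row or column repeat, giving 1 completion.

1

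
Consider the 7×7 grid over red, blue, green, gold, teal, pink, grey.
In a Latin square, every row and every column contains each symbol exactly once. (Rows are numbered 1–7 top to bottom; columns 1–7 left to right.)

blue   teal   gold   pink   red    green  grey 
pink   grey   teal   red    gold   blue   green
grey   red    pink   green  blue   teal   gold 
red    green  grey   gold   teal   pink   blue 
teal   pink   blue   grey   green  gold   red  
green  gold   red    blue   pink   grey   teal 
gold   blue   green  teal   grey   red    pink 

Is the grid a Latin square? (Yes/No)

Yes

Each row is a permutation of the 7 symbols, and so is each column.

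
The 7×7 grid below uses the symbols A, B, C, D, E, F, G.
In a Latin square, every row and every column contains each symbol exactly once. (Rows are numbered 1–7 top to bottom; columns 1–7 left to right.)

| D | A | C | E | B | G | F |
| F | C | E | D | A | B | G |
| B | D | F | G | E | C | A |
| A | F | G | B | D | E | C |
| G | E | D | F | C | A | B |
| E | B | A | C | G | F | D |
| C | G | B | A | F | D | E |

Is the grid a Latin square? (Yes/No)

Each row is a permutation of the 7 symbols, and so is each column.

Yes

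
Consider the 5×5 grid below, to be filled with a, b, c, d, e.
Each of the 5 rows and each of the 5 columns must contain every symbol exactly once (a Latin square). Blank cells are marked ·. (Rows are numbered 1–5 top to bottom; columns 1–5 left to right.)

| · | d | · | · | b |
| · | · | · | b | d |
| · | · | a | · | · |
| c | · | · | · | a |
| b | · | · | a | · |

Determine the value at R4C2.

e

Row 4, column 2 is narrowed to {b, e}.
If it were b, propagating the remaining blanks reaches a contradiction.
So row 4, column 2 must be e.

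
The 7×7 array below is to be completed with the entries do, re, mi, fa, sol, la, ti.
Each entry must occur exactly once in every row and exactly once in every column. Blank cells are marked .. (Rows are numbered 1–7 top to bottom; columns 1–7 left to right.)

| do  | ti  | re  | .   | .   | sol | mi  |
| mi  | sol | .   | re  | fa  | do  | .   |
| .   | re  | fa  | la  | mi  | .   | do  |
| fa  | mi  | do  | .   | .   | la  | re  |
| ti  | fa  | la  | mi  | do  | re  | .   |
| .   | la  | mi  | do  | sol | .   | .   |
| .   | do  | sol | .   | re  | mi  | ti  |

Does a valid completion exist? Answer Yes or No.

Row 1, column 4: row 1 has {do, re, mi, sol, ti} and column 4 has {do, re, mi, la}, so it must be fa.
Now row 7, column 4: row 7 together with column 4 already contain {do, re, mi, fa, sol, la, ti} — every symbol — so nothing can go there. The grid has no valid completion.

No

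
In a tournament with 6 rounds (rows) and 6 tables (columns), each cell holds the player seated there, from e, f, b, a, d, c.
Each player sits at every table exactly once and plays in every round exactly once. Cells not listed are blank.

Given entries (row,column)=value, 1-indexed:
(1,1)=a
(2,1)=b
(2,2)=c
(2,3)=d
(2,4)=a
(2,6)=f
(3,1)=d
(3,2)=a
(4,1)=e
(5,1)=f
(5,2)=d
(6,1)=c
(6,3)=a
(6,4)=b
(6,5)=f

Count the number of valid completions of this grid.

30

Round 1, table 2: eliminating its round and table leaves {e, f, b}.
Round 1, table 3: eliminating its round and table leaves {e, f, b, c}.
Round 1, table 4: eliminating its round and table leaves {e, f, d, c}.
Round 1, table 5: eliminating its round and table leaves {e, b, d, c}.
Round 1, table 6: eliminating its round and table leaves {e, b, d, c}.
Round 2, table 5: eliminating its round and table leaves {e}.
Round 3, table 3: eliminating its round and table leaves {e, f, b, c}.
Round 3, table 4: eliminating its round and table leaves {e, f, c}.
Round 3, table 5: eliminating its round and table leaves {e, b, c}.
Round 3, table 6: eliminating its round and table leaves {e, b, c}.
Round 4, table 2: eliminating its round and table leaves {f, b}.
Round 4, table 3: eliminating its round and table leaves {f, b, c}.
Round 4, table 4: eliminating its round and table leaves {f, d, c}.
Round 4, table 5: eliminating its round and table leaves {b, a, d, c}.
Round 4, table 6: eliminating its round and table leaves {b, a, d, c}.
Round 5, table 3: eliminating its round and table leaves {e, b, c}.
Round 5, table 4: eliminating its round and table leaves {e, c}.
Round 5, table 5: eliminating its round and table leaves {e, b, a, c}.
Round 5, table 6: eliminating its round and table leaves {e, b, a, c}.
Round 6, table 2: eliminating its round and table leaves {e}.
Round 6, table 6: eliminating its round and table leaves {e, d}.
Enumerating the assignments across these blanks that avoid any round or table repeat gives 30 completions.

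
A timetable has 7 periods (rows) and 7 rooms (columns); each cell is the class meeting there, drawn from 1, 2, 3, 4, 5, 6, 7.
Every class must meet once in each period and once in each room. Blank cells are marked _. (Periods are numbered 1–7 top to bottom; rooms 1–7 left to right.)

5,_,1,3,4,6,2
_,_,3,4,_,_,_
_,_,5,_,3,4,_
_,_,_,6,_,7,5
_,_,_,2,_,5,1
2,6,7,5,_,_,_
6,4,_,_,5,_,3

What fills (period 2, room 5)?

6

Period 1, room 2: period 1 has {1, 2, 3, 4, 5, 6} and room 2 has {4, 6}, leaving only 7.
Period 5, room 2: period 5 has {1, 2, 5} and room 2 has {4, 6, 7}, leaving only 3.
Period 6, room 5: period 6 has {2, 5, 6, 7} and room 5 has {3, 4, 5}, leaving only 1.
Period 4, room 5: period 4 has {5, 6, 7} and room 5 has {1, 3, 4, 5}, leaving only 2.
Period 4, room 2: period 4 has {2, 5, 6, 7} and room 2 has {3, 4, 6, 7}, leaving only 1.
Period 3, room 2: period 3 has {3, 4, 5} and room 2 has {1, 3, 4, 6, 7}, leaving only 2.
Period 2, room 2: period 2 has {3, 4} and room 2 has {1, 2, 3, 4, 6, 7}, leaving only 5.
Period 4, room 3: period 4 has {1, 2, 5, 6, 7} and room 3 has {1, 3, 5, 7}, leaving only 4.
Period 4, room 1: period 4 has {1, 2, 4, 5, 6, 7} and room 1 has {2, 5, 6}, leaving only 3.
Period 5, room 3: period 5 has {1, 2, 3, 5} and room 3 has {1, 3, 4, 5, 7}, leaving only 6.
Period 5, room 5: period 5 has {1, 2, 3, 5, 6} and room 5 has {1, 2, 3, 4, 5}, leaving only 7.
Period 2 already has {3, 4, 5} and room 5 already has {1, 2, 3, 4, 5, 7}, so period 2, room 5 must be 6.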